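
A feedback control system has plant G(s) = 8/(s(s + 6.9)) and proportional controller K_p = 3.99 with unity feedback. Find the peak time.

T_p = 0.702 s

The closed-loop denominator s² + 6.9s + 31.92 gives ω_n = √31.92 = 5.65 and ζ = 6.9/(2ω_n) = 0.6106.
Damped frequency ω_d = ω_n√(1−ζ²) = 4.474 rad/s, so peak time T_p = π/ω_d = 0.702 s.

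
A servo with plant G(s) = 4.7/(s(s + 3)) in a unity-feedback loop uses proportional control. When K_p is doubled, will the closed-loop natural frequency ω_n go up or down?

increase

ω_n = √(4.7·K_p), which grows with K_p.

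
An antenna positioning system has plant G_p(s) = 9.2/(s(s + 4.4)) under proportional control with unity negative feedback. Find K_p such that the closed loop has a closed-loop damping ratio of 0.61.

K_p = 1.41

Closed-loop characteristic equation: s² + 4.4s + K_p·9.2 = 0.
So ω_n = √(9.2K_p) and 2ζω_n = 4.4, giving ζ = 4.4/(2√(9.2K_p)).
Setting ζ = 0.61: √(9.2K_p) = 4.4/(2·0.61) = 3.607, so K_p = 13.01/9.2 = 1.41.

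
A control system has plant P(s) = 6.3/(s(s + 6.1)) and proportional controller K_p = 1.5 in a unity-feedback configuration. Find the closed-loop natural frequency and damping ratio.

ω_n = 3.07 rad/s, ζ = 0.992

With unity feedback the closed-loop characteristic equation is s² + 6.1s + 1.5·6.3 = s² + 6.1s + 9.45 = 0.
So ω_n² = 9.45 ⇒ ω_n = 3.074 rad/s, and ζ = 6.1/(2ω_n) = 0.992.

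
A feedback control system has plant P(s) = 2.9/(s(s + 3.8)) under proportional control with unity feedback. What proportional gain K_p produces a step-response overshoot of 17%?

From %OS = 100·exp(−πζ/√(1−ζ²)) = 17%, ζ = −ln(0.17)/√(π²+ln²(0.17)) = 0.4913.
Characteristic equation s² + 3.8s + 2.9K_p = 0 gives ζ = 3.8/(2√(2.9K_p)).
Setting ζ = 0.4913: √(2.9K_p) = 3.8/(2·0.4913) = 3.867, so K_p = 14.96/2.9 = 5.16.

K_p = 5.16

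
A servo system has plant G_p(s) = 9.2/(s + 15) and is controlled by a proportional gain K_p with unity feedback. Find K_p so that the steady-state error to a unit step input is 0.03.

Steady-state error for a unit step on this type-0 loop is 1/(1 + K_p·G_p(0)).
G_p(0) = 0.6133. Require 1/(1 + K_p·0.6133) = 0.03, so 1 + 0.6133·K_p = 33.33.
K_p = (33.33 − 1)/0.6133 = 52.7.

K_p = 52.7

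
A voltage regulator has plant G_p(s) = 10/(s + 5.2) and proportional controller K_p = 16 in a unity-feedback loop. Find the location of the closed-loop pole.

s = -165.2

Closed-loop transfer function: T(s) = K_p·G_p(s)/(1 + K_p·G_p(s)) = 160/(s + 5.2 + 160) = 160/(s + 165.2).
The closed-loop pole is at s = −165.2.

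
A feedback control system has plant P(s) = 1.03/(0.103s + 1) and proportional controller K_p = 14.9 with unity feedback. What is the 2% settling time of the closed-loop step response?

T_s ≈ 0.0252 s

Closed loop: T(s) = K_p·P/(1+K_p·P) = 15.35/(0.103s + 1 + 15.35), with pole at s = −(1 + 15.35)/0.103 = −158.7.
τ = 1/158.7 = 0.006301 s, so 2% settling time ≈ 4τ = 0.0252 s.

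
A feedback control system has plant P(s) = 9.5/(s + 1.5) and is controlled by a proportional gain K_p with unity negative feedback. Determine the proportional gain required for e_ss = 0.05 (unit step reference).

K_p = 3

For a type-0 loop with proportional control, e_ss = 1/(1 + K_p·P(0)).
P(0) = 6.333. Require 1/(1 + K_p·6.333) = 0.05, so 1 + 6.333·K_p = 20.
K_p = (20 − 1)/6.333 = 3.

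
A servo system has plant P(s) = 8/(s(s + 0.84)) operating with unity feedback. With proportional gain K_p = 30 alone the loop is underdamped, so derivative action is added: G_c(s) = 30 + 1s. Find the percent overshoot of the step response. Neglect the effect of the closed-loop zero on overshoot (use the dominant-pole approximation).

39.3%

Forward path: (30 + 1s)·8/(s(s+0.84)). The closed-loop characteristic equation is s² + (0.84 + 8·1)s + 8·30 = 0.
That is s² + 8.84s + 240 = 0, so ω_n = 15.49 rad/s and ζ = 8.84/(2·15.49) = 0.2853.
%OS = 100·exp(−πζ/√(1−ζ²)) = 39.3%.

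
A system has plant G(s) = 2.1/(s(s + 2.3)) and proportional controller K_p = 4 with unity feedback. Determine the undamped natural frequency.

With unity feedback the closed-loop characteristic equation is s² + 2.3s + 4·2.1 = s² + 2.3s + 8.4 = 0.
Matching s² + 2ζω_n s + ω_n²: ω_n = √8.4 = 2.898 rad/s and 2ζω_n = 2.3, so ζ = 2.3/(2·2.898) = 0.397.

ω_n = 2.9 rad/s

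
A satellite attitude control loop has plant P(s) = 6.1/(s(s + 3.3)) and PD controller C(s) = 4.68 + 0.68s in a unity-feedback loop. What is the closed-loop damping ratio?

ζ = 0.697

Forward path: (4.68 + 0.68s)·6.1/(s(s+3.3)). The closed-loop characteristic equation is s² + (3.3 + 6.1·0.68)s + 6.1·4.68 = 0.
That is s² + 7.448s + 28.55 = 0, so ω_n = 5.343 rad/s and ζ = 7.448/(2·5.343) = 0.697.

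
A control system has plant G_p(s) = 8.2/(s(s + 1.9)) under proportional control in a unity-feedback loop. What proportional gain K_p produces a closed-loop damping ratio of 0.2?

K_p = 2.75

Closed-loop characteristic equation: s² + 1.9s + K_p·8.2 = 0.
So ω_n = √(8.2K_p) and 2ζω_n = 1.9, giving ζ = 1.9/(2√(8.2K_p)).
Setting ζ = 0.2: √(8.2K_p) = 1.9/(2·0.2) = 4.75, so K_p = 22.56/8.2 = 2.75.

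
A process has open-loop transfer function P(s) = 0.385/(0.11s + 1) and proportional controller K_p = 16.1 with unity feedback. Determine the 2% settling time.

T_s ≈ 0.0611 s

Closed loop: T(s) = K_p·P/(1+K_p·P) = 6.199/(0.11s + 1 + 6.199), with pole at s = −(1 + 6.199)/0.11 = −65.44.
τ = 1/65.44 = 0.01528 s, so 2% settling time ≈ 4τ = 0.0611 s.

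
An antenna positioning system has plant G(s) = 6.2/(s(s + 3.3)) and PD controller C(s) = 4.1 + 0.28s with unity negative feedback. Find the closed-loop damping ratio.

Forward path: (4.1 + 0.28s)·6.2/(s(s+3.3)). The closed-loop characteristic equation is s² + (3.3 + 6.2·0.28)s + 6.2·4.1 = 0.
That is s² + 5.036s + 25.42 = 0, so ω_n = 5.042 rad/s and ζ = 5.036/(2·5.042) = 0.4994.

ζ = 0.499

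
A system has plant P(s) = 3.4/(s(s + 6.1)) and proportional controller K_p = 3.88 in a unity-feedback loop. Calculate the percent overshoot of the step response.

0.776%

From 1 + K_pP(s) = 0: s² + 6.1s + 13.19 = 0 ⇒ ω_n = 3.632, ζ = 0.8397.
%OS = 100·exp(−πζ/√(1−ζ²)) = 100·exp(−π·0.8397/√0.2948) = 0.776%.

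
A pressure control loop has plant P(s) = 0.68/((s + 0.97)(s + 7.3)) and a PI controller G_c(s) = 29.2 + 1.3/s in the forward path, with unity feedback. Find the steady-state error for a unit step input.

The open loop G_c(s)P(s) has a pole at the origin (type 1), so the static position error constant is infinite and e_ss = 1/(1+∞) = 0.

0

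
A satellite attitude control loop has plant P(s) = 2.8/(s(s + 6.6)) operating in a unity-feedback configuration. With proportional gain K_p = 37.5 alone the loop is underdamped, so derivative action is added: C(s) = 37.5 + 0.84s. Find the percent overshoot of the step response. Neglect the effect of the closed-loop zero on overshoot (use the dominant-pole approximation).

21.8%

Forward path: (37.5 + 0.84s)·2.8/(s(s+6.6)). The closed-loop characteristic equation is s² + (6.6 + 2.8·0.84)s + 2.8·37.5 = 0.
That is s² + 8.952s + 105 = 0, so ω_n = 10.25 rad/s and ζ = 8.952/(2·10.25) = 0.4368.
%OS = 100·exp(−πζ/√(1−ζ²)) = 21.8%.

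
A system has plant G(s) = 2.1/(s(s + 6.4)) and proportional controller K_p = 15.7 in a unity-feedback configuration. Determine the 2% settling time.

From 1 + K_pG(s) = 0: s² + 6.4s + 32.97 = 0 ⇒ ω_n = 5.742, ζ = 0.5573.
2% settling time T_s ≈ 4/(ζω_n) = 4/3.2 = 1.25 s.

T_s ≈ 1.25 s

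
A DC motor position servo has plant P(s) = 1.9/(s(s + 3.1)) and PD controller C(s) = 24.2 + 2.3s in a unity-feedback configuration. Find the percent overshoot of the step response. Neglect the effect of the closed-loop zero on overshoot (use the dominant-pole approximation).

Forward path: (24.2 + 2.3s)·1.9/(s(s+3.1)). The closed-loop characteristic equation is s² + (3.1 + 1.9·2.3)s + 1.9·24.2 = 0.
That is s² + 7.47s + 45.98 = 0, so ω_n = 6.781 rad/s and ζ = 7.47/(2·6.781) = 0.5508.
%OS = 100·exp(−πζ/√(1−ζ²)) = 12.6%.

12.6%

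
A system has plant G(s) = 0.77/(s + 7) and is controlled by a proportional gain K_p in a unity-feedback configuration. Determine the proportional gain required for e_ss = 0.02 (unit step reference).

K_p = 445

The loop is type 0, so e_ss(step) = 1/(1 + K_pos) with K_pos = K_p·G(0).
G(0) = 0.11. Require 1/(1 + K_p·0.11) = 0.02, so 1 + 0.11·K_p = 50.
K_p = (50 − 1)/0.11 = 445.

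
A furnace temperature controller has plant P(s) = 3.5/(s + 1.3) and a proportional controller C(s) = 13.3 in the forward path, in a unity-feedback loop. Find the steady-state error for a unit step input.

The loop is type 0. Static position error constant K_pos = C(0)·P(0) = 13.3·2.692 = 35.81.
Steady-state error to a unit step: e_ss = 1/(1+K_pos) = 1/36.81 = 0.0272.

0.0272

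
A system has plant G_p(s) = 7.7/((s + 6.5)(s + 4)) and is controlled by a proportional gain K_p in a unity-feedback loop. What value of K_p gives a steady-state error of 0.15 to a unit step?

For a type-0 loop with proportional control, e_ss = 1/(1 + K_p·G_p(0)).
G_p(0) = 0.2962. Require 1/(1 + K_p·0.2962) = 0.15, so 1 + 0.2962·K_p = 6.667.
K_p = (6.667 − 1)/0.2962 = 19.1.

K_p = 19.1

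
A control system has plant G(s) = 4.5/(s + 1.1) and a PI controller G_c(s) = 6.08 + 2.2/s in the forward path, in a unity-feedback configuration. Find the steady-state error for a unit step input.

The open loop G_c(s)G(s) has a pole at the origin (type 1), so the static position error constant is infinite and e_ss = 1/(1+∞) = 0.

0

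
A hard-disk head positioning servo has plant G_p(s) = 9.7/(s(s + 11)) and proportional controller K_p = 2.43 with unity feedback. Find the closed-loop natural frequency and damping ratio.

1 + K_p·G_p(s) = 0 gives s² + 11s + 23.57 = 0.
So ω_n² = 23.57 ⇒ ω_n = 4.855 rad/s, and ζ = 11/(2ω_n) = 1.13.

ω_n = 4.85 rad/s, ζ = 1.13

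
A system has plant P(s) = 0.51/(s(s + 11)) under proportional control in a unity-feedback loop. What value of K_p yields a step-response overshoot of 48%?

K_p = 1150

From %OS = 100·exp(−πζ/√(1−ζ²)) = 48%, ζ = −ln(0.48)/√(π²+ln²(0.48)) = 0.2275.
Characteristic equation s² + 11s + 0.51K_p = 0 gives ζ = 11/(2√(0.51K_p)).
Setting ζ = 0.2275: √(0.51K_p) = 11/(2·0.2275) = 24.18, so K_p = 584.5/0.51 = 1150.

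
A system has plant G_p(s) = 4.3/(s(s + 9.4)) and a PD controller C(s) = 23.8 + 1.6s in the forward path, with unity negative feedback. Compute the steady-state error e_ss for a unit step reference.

0

The open loop C(s)G_p(s) has a pole at the origin (type 1), so the static position error constant is infinite and e_ss = 1/(1+∞) = 0.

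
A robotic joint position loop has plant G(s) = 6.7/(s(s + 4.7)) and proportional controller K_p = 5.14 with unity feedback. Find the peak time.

T_p = 0.584 s

Closed-loop characteristic equation: s² + 4.7s + 34.44 = 0, so ω_n = 5.868 rad/s and ζ = 4.7/(2·5.868) = 0.4005.
Damped frequency ω_d = ω_n√(1−ζ²) = 5.377 rad/s, so peak time T_p = π/ω_d = 0.584 s.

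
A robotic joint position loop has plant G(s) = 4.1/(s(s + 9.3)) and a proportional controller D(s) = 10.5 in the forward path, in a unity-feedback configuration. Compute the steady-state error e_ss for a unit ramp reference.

The loop has one pole at the origin (type 1). Velocity error constant K_v = lim_{s→0} s·D(s)G(s) = 10.5·4.1/9.3 = 4.629.
Steady-state error to a unit ramp: e_ss = 1/K_v = 0.216.

0.216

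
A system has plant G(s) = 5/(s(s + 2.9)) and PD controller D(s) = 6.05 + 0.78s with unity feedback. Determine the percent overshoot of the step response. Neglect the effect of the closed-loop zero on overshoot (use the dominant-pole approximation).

Forward path: (6.05 + 0.78s)·5/(s(s+2.9)). The closed-loop characteristic equation is s² + (2.9 + 5·0.78)s + 5·6.05 = 0.
That is s² + 6.8s + 30.25 = 0, so ω_n = 5.5 rad/s and ζ = 6.8/(2·5.5) = 0.6182.
%OS = 100·exp(−πζ/√(1−ζ²)) = 8.45%.

8.45%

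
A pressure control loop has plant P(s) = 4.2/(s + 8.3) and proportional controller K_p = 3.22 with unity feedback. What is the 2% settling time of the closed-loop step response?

T_s ≈ 0.183 s

Closed-loop transfer function: T(s) = K_p·P(s)/(1 + K_p·P(s)) = 13.52/(s + 8.3 + 13.52) = 13.52/(s + 21.82).
Time constant τ = 1/21.82 = 0.04582 s, so the 2% settling time is about 4τ = 0.183 s.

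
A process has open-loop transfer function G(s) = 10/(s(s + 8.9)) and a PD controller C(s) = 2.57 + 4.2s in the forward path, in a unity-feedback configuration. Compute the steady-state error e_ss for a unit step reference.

The open loop C(s)G(s) has a pole at the origin (type 1), so the static position error constant is infinite and e_ss = 1/(1+∞) = 0.

0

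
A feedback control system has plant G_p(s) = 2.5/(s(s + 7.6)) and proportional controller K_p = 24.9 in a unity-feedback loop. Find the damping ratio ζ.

With unity feedback the closed-loop characteristic equation is s² + 7.6s + 24.9·2.5 = s² + 7.6s + 62.25 = 0.
So ω_n² = 62.25 ⇒ ω_n = 7.89 rad/s, and ζ = 7.6/(2ω_n) = 0.482.

ζ = 0.482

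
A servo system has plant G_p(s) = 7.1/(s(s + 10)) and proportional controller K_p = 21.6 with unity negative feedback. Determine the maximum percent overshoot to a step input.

From 1 + K_pG_p(s) = 0: s² + 10s + 153.4 = 0 ⇒ ω_n = 12.38, ζ = 0.4038.
%OS = 100·exp(−πζ/√(1−ζ²)) = 100·exp(−π·0.4038/√0.837) = 25%.

25%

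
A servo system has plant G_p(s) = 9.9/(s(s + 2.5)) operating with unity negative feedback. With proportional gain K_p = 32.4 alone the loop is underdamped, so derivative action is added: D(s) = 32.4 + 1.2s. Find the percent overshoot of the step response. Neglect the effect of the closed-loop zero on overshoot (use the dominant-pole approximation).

Forward path: (32.4 + 1.2s)·9.9/(s(s+2.5)). The closed-loop characteristic equation is s² + (2.5 + 9.9·1.2)s + 9.9·32.4 = 0.
That is s² + 14.38s + 320.8 = 0, so ω_n = 17.91 rad/s and ζ = 14.38/(2·17.91) = 0.4015.
%OS = 100·exp(−πζ/√(1−ζ²)) = 25.2%.

25.2%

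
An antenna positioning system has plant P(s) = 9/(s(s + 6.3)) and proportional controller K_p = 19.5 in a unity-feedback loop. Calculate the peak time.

T_p = 0.244 s

From 1 + K_pP(s) = 0: s² + 6.3s + 175.5 = 0 ⇒ ω_n = 13.25, ζ = 0.2378.
Damped frequency ω_d = ω_n√(1−ζ²) = 12.87 rad/s, so peak time T_p = π/ω_d = 0.244 s.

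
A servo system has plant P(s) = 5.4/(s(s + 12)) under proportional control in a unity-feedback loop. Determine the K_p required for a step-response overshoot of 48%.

From %OS = 100·exp(−πζ/√(1−ζ²)) = 48%, ζ = −ln(0.48)/√(π²+ln²(0.48)) = 0.2275.
Characteristic equation s² + 12s + 5.4K_p = 0 gives ζ = 12/(2√(5.4K_p)).
Setting ζ = 0.2275: √(5.4K_p) = 12/(2·0.2275) = 26.37, so K_p = 695.5/5.4 = 129.

K_p = 129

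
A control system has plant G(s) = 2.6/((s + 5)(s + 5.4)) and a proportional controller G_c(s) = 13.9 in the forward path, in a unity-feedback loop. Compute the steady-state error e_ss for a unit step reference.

0.428

The loop is type 0. Static position error constant K_pos = G_c(0)·G(0) = 13.9·0.0963 = 1.339.
Steady-state error to a unit step: e_ss = 1/(1+K_pos) = 1/2.339 = 0.428.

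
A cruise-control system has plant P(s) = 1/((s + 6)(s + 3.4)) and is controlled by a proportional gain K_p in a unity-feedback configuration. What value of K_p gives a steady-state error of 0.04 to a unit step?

K_p = 490

The loop is type 0, so e_ss(step) = 1/(1 + K_pos) with K_pos = K_p·P(0).
P(0) = 0.04902. Require 1/(1 + K_p·0.04902) = 0.04, so 1 + 0.04902·K_p = 25.
K_p = (25 − 1)/0.04902 = 490.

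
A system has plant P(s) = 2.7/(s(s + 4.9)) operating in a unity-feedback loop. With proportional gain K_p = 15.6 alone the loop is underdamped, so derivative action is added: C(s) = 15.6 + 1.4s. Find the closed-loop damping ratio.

Forward path: (15.6 + 1.4s)·2.7/(s(s+4.9)). The closed-loop characteristic equation is s² + (4.9 + 2.7·1.4)s + 2.7·15.6 = 0.
That is s² + 8.68s + 42.12 = 0, so ω_n = 6.49 rad/s and ζ = 8.68/(2·6.49) = 0.6687.

ζ = 0.669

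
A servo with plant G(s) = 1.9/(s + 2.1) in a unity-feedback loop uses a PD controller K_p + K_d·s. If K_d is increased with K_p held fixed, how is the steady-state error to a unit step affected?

K_d affects only the transient (the s-coefficient); the DC loop gain, and hence e_ss, depends only on K_p.

unchanged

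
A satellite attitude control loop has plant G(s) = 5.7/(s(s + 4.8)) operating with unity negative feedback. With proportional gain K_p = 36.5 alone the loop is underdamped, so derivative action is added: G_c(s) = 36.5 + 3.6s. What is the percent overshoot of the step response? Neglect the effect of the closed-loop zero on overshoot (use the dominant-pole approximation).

0.317%

Forward path: (36.5 + 3.6s)·5.7/(s(s+4.8)). The closed-loop characteristic equation is s² + (4.8 + 5.7·3.6)s + 5.7·36.5 = 0.
That is s² + 25.32s + 208.1 = 0, so ω_n = 14.42 rad/s and ζ = 25.32/(2·14.42) = 0.8777.
%OS = 100·exp(−πζ/√(1−ζ²)) = 0.317%.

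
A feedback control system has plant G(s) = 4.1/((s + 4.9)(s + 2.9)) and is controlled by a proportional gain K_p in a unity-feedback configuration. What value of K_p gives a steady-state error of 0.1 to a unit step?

K_p = 31.2

Steady-state error for a unit step on this type-0 loop is 1/(1 + K_p·G(0)).
G(0) = 0.2885. Require 1/(1 + K_p·0.2885) = 0.1, so 1 + 0.2885·K_p = 10.
K_p = (10 − 1)/0.2885 = 31.2.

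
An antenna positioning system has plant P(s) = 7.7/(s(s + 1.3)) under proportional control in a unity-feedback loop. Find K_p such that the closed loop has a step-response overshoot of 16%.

K_p = 0.216

From %OS = 100·exp(−πζ/√(1−ζ²)) = 16%, ζ = −ln(0.16)/√(π²+ln²(0.16)) = 0.5039.
Characteristic equation s² + 1.3s + 7.7K_p = 0 gives ζ = 1.3/(2√(7.7K_p)).
Setting ζ = 0.5039: √(7.7K_p) = 1.3/(2·0.5039) = 1.29, so K_p = 1.664/7.7 = 0.216.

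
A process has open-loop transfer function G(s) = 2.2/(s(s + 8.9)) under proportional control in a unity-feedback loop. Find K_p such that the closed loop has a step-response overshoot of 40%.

K_p = 115

From %OS = 100·exp(−πζ/√(1−ζ²)) = 40%, ζ = −ln(0.4)/√(π²+ln²(0.4)) = 0.28.
Characteristic equation s² + 8.9s + 2.2K_p = 0 gives ζ = 8.9/(2√(2.2K_p)).
Setting ζ = 0.28: √(2.2K_p) = 8.9/(2·0.28) = 15.89, so K_p = 252.6/2.2 = 115.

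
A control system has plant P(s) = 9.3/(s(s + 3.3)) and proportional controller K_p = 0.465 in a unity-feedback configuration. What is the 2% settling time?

From 1 + K_pP(s) = 0: s² + 3.3s + 4.325 = 0 ⇒ ω_n = 2.08, ζ = 0.7934.
2% settling time T_s ≈ 4/(ζω_n) = 4/1.65 = 2.42 s.

T_s ≈ 2.42 s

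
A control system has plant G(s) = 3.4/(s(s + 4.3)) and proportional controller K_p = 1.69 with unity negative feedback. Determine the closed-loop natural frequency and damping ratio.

With unity feedback the closed-loop characteristic equation is s² + 4.3s + 1.69·3.4 = s² + 4.3s + 5.746 = 0.
So ω_n² = 5.746 ⇒ ω_n = 2.397 rad/s, and ζ = 4.3/(2ω_n) = 0.897.

ω_n = 2.4 rad/s, ζ = 0.897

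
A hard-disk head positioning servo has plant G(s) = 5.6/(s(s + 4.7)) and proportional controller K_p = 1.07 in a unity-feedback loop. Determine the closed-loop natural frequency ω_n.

With unity feedback the closed-loop characteristic equation is s² + 4.7s + 1.07·5.6 = s² + 4.7s + 5.992 = 0.
Matching s² + 2ζω_n s + ω_n²: ω_n = √5.992 = 2.448 rad/s and 2ζω_n = 4.7, so ζ = 4.7/(2·2.448) = 0.96.

ω_n = 2.45 rad/s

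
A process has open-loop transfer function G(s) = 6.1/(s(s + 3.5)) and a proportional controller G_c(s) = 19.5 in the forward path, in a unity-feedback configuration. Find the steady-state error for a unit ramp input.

0.0294

The loop has one pole at the origin (type 1). Velocity error constant K_v = lim_{s→0} s·G_c(s)G(s) = 19.5·6.1/3.5 = 33.99.
Steady-state error to a unit ramp: e_ss = 1/K_v = 0.0294.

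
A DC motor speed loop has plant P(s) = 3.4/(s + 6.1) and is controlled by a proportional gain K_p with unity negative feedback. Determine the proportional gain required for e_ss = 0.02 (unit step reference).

K_p = 87.9

For a type-0 loop with proportional control, e_ss = 1/(1 + K_p·P(0)).
P(0) = 0.5574. Require 1/(1 + K_p·0.5574) = 0.02, so 1 + 0.5574·K_p = 50.
K_p = (50 − 1)/0.5574 = 87.9.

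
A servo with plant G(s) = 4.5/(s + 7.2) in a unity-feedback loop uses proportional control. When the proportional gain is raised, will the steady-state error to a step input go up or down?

e_ss = 1/(1 + K_p·G(0)); a larger K_p raises the denominator, so e_ss decreases.

decrease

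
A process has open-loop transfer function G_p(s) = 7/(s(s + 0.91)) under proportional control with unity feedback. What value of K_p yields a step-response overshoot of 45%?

K_p = 0.487

From %OS = 100·exp(−πζ/√(1−ζ²)) = 45%, ζ = −ln(0.45)/√(π²+ln²(0.45)) = 0.2463.
Characteristic equation s² + 0.91s + 7K_p = 0 gives ζ = 0.91/(2√(7K_p)).
Setting ζ = 0.2463: √(7K_p) = 0.91/(2·0.2463) = 1.847, so K_p = 3.412/7 = 0.487.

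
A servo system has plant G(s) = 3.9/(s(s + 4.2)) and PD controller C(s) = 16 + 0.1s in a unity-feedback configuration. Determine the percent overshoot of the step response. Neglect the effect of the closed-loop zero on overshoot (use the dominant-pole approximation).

38.5%

Forward path: (16 + 0.1s)·3.9/(s(s+4.2)). The closed-loop characteristic equation is s² + (4.2 + 3.9·0.1)s + 3.9·16 = 0.
That is s² + 4.59s + 62.4 = 0, so ω_n = 7.899 rad/s and ζ = 4.59/(2·7.899) = 0.2905.
%OS = 100·exp(−πζ/√(1−ζ²)) = 38.5%.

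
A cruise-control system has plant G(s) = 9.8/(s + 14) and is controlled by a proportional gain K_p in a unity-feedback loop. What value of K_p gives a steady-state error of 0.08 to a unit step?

K_p = 16.4

Steady-state error for a unit step on this type-0 loop is 1/(1 + K_p·G(0)).
G(0) = 0.7. Require 1/(1 + K_p·0.7) = 0.08, so 1 + 0.7·K_p = 12.5.
K_p = (12.5 − 1)/0.7 = 16.4.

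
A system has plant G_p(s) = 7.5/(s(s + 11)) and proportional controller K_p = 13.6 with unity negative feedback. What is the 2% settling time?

T_s ≈ 0.727 s

The closed-loop denominator s² + 11s + 102 gives ω_n = √102 = 10.1 and ζ = 11/(2ω_n) = 0.5446.
2% settling time T_s ≈ 4/(ζω_n) = 4/5.5 = 0.727 s.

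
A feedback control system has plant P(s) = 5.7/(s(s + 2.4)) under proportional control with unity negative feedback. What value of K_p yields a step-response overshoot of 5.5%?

K_p = 0.549

From %OS = 100·exp(−πζ/√(1−ζ²)) = 5.5%, ζ = −ln(0.055)/√(π²+ln²(0.055)) = 0.6783.
Characteristic equation s² + 2.4s + 5.7K_p = 0 gives ζ = 2.4/(2√(5.7K_p)).
Setting ζ = 0.6783: √(5.7K_p) = 2.4/(2·0.6783) = 1.769, so K_p = 3.129/5.7 = 0.549.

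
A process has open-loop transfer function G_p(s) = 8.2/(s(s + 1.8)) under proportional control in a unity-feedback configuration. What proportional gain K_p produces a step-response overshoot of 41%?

K_p = 1.33

From %OS = 100·exp(−πζ/√(1−ζ²)) = 41%, ζ = −ln(0.41)/√(π²+ln²(0.41)) = 0.273.
Characteristic equation s² + 1.8s + 8.2K_p = 0 gives ζ = 1.8/(2√(8.2K_p)).
Setting ζ = 0.273: √(8.2K_p) = 1.8/(2·0.273) = 3.296, so K_p = 10.87/8.2 = 1.33.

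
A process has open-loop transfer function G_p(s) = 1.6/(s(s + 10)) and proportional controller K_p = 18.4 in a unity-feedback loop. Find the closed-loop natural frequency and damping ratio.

ω_n = 5.43 rad/s, ζ = 0.922

1 + K_p·G_p(s) = 0 gives s² + 10s + 29.44 = 0.
Matching s² + 2ζω_n s + ω_n²: ω_n = √29.44 = 5.426 rad/s and 2ζω_n = 10, so ζ = 10/(2·5.426) = 0.922.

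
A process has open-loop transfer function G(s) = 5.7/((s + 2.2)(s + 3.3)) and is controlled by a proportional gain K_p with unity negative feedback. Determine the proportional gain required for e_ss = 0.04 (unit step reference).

The loop is type 0, so e_ss(step) = 1/(1 + K_pos) with K_pos = K_p·G(0).
G(0) = 0.7851. Require 1/(1 + K_p·0.7851) = 0.04, so 1 + 0.7851·K_p = 25.
K_p = (25 − 1)/0.7851 = 30.6.

K_p = 30.6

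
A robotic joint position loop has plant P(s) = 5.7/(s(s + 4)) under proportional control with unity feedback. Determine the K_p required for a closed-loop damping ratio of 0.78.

K_p = 1.15

Closed-loop characteristic equation: s² + 4s + K_p·5.7 = 0.
So ω_n = √(5.7K_p) and 2ζω_n = 4, giving ζ = 4/(2√(5.7K_p)).
Setting ζ = 0.78: √(5.7K_p) = 4/(2·0.78) = 2.564, so K_p = 6.575/5.7 = 1.15.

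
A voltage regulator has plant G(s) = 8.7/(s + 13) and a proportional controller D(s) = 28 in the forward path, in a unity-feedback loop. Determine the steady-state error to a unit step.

The loop is type 0. Static position error constant K_pos = D(0)·G(0) = 28·0.6692 = 18.74.
Steady-state error to a unit step: e_ss = 1/(1+K_pos) = 1/19.74 = 0.0507.

0.0507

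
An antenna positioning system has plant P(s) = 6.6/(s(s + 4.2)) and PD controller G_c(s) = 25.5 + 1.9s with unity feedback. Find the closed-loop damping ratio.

Forward path: (25.5 + 1.9s)·6.6/(s(s+4.2)). The closed-loop characteristic equation is s² + (4.2 + 6.6·1.9)s + 6.6·25.5 = 0.
That is s² + 16.74s + 168.3 = 0, so ω_n = 12.97 rad/s and ζ = 16.74/(2·12.97) = 0.6452.

ζ = 0.645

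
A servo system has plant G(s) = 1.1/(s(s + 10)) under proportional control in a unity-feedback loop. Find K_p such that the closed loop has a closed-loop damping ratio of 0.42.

K_p = 129

Closed-loop characteristic equation: s² + 10s + K_p·1.1 = 0.
So ω_n = √(1.1K_p) and 2ζω_n = 10, giving ζ = 10/(2√(1.1K_p)).
Setting ζ = 0.42: √(1.1K_p) = 10/(2·0.42) = 11.9, so K_p = 141.7/1.1 = 129.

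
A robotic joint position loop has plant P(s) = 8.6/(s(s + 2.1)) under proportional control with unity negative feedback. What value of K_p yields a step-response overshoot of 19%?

K_p = 0.587

From %OS = 100·exp(−πζ/√(1−ζ²)) = 19%, ζ = −ln(0.19)/√(π²+ln²(0.19)) = 0.4673.
Characteristic equation s² + 2.1s + 8.6K_p = 0 gives ζ = 2.1/(2√(8.6K_p)).
Setting ζ = 0.4673: √(8.6K_p) = 2.1/(2·0.4673) = 2.247, so K_p = 5.048/8.6 = 0.587.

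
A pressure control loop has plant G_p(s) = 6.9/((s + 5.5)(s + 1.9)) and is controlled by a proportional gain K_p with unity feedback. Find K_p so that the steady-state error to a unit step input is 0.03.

K_p = 49

Steady-state error for a unit step on this type-0 loop is 1/(1 + K_p·G_p(0)).
G_p(0) = 0.6603. Require 1/(1 + K_p·0.6603) = 0.03, so 1 + 0.6603·K_p = 33.33.
K_p = (33.33 − 1)/0.6603 = 49.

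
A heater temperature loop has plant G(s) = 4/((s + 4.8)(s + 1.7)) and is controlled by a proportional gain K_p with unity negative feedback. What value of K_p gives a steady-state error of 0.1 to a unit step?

The loop is type 0, so e_ss(step) = 1/(1 + K_pos) with K_pos = K_p·G(0).
G(0) = 0.4902. Require 1/(1 + K_p·0.4902) = 0.1, so 1 + 0.4902·K_p = 10.
K_p = (10 − 1)/0.4902 = 18.4.

K_p = 18.4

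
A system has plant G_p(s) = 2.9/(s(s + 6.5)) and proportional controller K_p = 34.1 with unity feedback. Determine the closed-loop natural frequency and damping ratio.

ω_n = 9.94 rad/s, ζ = 0.327

1 + K_p·G_p(s) = 0 gives s² + 6.5s + 98.89 = 0.
So ω_n² = 98.89 ⇒ ω_n = 9.944 rad/s, and ζ = 6.5/(2ω_n) = 0.327.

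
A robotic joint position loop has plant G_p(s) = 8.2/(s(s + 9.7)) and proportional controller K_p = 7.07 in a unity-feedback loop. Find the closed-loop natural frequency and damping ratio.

ω_n = 7.61 rad/s, ζ = 0.637

With unity feedback the closed-loop characteristic equation is s² + 9.7s + 7.07·8.2 = s² + 9.7s + 57.97 = 0.
Matching s² + 2ζω_n s + ω_n²: ω_n = √57.97 = 7.614 rad/s and 2ζω_n = 9.7, so ζ = 9.7/(2·7.614) = 0.637.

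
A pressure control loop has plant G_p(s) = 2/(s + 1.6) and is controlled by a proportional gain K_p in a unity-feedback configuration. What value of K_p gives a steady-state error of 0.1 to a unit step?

K_p = 7.2

The loop is type 0, so e_ss(step) = 1/(1 + K_pos) with K_pos = K_p·G_p(0).
G_p(0) = 1.25. Require 1/(1 + K_p·1.25) = 0.1, so 1 + 1.25·K_p = 10.
K_p = (10 − 1)/1.25 = 7.2.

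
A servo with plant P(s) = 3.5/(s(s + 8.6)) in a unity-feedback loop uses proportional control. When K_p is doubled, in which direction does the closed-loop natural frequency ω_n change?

increase

ω_n = √(3.5·K_p), which grows with K_p.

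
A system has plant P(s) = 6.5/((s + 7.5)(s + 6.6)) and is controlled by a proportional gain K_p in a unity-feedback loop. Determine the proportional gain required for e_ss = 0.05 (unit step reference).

K_p = 145

For a type-0 loop with proportional control, e_ss = 1/(1 + K_p·P(0)).
P(0) = 0.1313. Require 1/(1 + K_p·0.1313) = 0.05, so 1 + 0.1313·K_p = 20.
K_p = (20 − 1)/0.1313 = 145.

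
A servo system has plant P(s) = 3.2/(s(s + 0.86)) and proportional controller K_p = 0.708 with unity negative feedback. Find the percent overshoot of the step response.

39.2%

Closed-loop characteristic equation: s² + 0.86s + 2.266 = 0, so ω_n = 1.505 rad/s and ζ = 0.86/(2·1.505) = 0.2857.
%OS = 100·exp(−πζ/√(1−ζ²)) = 100·exp(−π·0.2857/√0.9184) = 39.2%.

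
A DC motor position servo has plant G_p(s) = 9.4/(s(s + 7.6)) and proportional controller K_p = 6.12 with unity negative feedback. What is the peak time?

From 1 + K_pG_p(s) = 0: s² + 7.6s + 57.53 = 0 ⇒ ω_n = 7.585, ζ = 0.501.
Damped frequency ω_d = ω_n√(1−ζ²) = 6.564 rad/s, so peak time T_p = π/ω_d = 0.479 s.

T_p = 0.479 s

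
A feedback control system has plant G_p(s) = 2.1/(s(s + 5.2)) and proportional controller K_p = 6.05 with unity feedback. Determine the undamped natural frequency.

ω_n = 3.56 rad/s

With unity feedback the closed-loop characteristic equation is s² + 5.2s + 6.05·2.1 = s² + 5.2s + 12.71 = 0.
So ω_n² = 12.71 ⇒ ω_n = 3.564 rad/s, and ζ = 5.2/(2ω_n) = 0.729.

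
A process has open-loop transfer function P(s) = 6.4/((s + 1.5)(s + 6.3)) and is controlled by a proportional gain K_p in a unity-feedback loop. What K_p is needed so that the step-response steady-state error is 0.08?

K_p = 17

For a type-0 loop with proportional control, e_ss = 1/(1 + K_p·P(0)).
P(0) = 0.6772. Require 1/(1 + K_p·0.6772) = 0.08, so 1 + 0.6772·K_p = 12.5.
K_p = (12.5 − 1)/0.6772 = 17.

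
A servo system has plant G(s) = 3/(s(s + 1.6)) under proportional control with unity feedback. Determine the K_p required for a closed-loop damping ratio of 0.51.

K_p = 0.82

Closed-loop characteristic equation: s² + 1.6s + K_p·3 = 0.
So ω_n = √(3K_p) and 2ζω_n = 1.6, giving ζ = 1.6/(2√(3K_p)).
Setting ζ = 0.51: √(3K_p) = 1.6/(2·0.51) = 1.569, so K_p = 2.461/3 = 0.82.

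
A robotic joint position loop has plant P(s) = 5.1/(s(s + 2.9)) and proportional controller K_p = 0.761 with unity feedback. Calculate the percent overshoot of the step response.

From 1 + K_pP(s) = 0: s² + 2.9s + 3.881 = 0 ⇒ ω_n = 1.97, ζ = 0.736.
%OS = 100·exp(−πζ/√(1−ζ²)) = 100·exp(−π·0.736/√0.4583) = 3.29%.

3.29%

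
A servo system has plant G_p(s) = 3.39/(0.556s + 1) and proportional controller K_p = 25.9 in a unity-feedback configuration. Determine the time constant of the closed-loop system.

τ = 0.00626 s

Closed loop: T(s) = K_p·G_p/(1+K_p·G_p) = 87.8/(0.556s + 1 + 87.8), with pole at s = −(1 + 87.8)/0.556 = −159.7.
Closed-loop time constant τ = 1/159.7 = 0.00626 s.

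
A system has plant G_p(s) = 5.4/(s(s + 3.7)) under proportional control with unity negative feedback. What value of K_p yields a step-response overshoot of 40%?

From %OS = 100·exp(−πζ/√(1−ζ²)) = 40%, ζ = −ln(0.4)/√(π²+ln²(0.4)) = 0.28.
Characteristic equation s² + 3.7s + 5.4K_p = 0 gives ζ = 3.7/(2√(5.4K_p)).
Setting ζ = 0.28: √(5.4K_p) = 3.7/(2·0.28) = 6.607, so K_p = 43.65/5.4 = 8.08.

K_p = 8.08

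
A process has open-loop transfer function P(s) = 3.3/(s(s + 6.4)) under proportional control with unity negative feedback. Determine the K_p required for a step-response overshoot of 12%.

K_p = 9.92

From %OS = 100·exp(−πζ/√(1−ζ²)) = 12%, ζ = −ln(0.12)/√(π²+ln²(0.12)) = 0.5594.
Characteristic equation s² + 6.4s + 3.3K_p = 0 gives ζ = 6.4/(2√(3.3K_p)).
Setting ζ = 0.5594: √(3.3K_p) = 6.4/(2·0.5594) = 5.72, so K_p = 32.72/3.3 = 9.92.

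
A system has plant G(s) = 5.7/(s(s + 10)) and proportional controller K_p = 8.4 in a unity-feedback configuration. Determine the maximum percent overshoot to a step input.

From 1 + K_pG(s) = 0: s² + 10s + 47.88 = 0 ⇒ ω_n = 6.92, ζ = 0.7226.
%OS = 100·exp(−πζ/√(1−ζ²)) = 100·exp(−π·0.7226/√0.4779) = 3.75%.

3.75%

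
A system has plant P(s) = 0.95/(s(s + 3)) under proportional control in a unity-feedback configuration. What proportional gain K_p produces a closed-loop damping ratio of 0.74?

Closed-loop characteristic equation: s² + 3s + K_p·0.95 = 0.
So ω_n = √(0.95K_p) and 2ζω_n = 3, giving ζ = 3/(2√(0.95K_p)).
Setting ζ = 0.74: √(0.95K_p) = 3/(2·0.74) = 2.027, so K_p = 4.109/0.95 = 4.33.

K_p = 4.33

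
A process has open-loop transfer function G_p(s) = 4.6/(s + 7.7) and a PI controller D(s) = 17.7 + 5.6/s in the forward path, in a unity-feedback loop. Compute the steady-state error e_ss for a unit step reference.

0

The open loop D(s)G_p(s) has a pole at the origin (type 1), so the static position error constant is infinite and e_ss = 1/(1+∞) = 0.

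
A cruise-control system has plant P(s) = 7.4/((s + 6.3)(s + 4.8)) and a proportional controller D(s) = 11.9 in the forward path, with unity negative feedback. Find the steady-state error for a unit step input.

0.256

The loop is type 0. Static position error constant K_pos = D(0)·P(0) = 11.9·0.2447 = 2.912.
Steady-state error to a unit step: e_ss = 1/(1+K_pos) = 1/3.912 = 0.256.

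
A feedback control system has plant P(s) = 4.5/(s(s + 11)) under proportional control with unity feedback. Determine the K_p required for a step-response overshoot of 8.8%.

K_p = 18

From %OS = 100·exp(−πζ/√(1−ζ²)) = 8.8%, ζ = −ln(0.088)/√(π²+ln²(0.088)) = 0.6119.
Characteristic equation s² + 11s + 4.5K_p = 0 gives ζ = 11/(2√(4.5K_p)).
Setting ζ = 0.6119: √(4.5K_p) = 11/(2·0.6119) = 8.989, so K_p = 80.79/4.5 = 18.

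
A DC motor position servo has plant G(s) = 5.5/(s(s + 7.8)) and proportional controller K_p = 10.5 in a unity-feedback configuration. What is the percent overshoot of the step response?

15.3%

The closed-loop denominator s² + 7.8s + 57.75 gives ω_n = √57.75 = 7.599 and ζ = 7.8/(2ω_n) = 0.5132.
%OS = 100·exp(−πζ/√(1−ζ²)) = 100·exp(−π·0.5132/√0.7366) = 15.3%.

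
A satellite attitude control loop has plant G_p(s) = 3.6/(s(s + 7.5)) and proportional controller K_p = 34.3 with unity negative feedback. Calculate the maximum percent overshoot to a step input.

32.4%

Closed-loop characteristic equation: s² + 7.5s + 123.5 = 0, so ω_n = 11.11 rad/s and ζ = 7.5/(2·11.11) = 0.3375.
%OS = 100·exp(−πζ/√(1−ζ²)) = 100·exp(−π·0.3375/√0.8861) = 32.4%.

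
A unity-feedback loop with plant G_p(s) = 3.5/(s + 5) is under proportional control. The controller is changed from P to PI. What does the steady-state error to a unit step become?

0

The integrator makes K_pos = lim_{s→0} C(s)G(s) infinite, so e_ss = 1/(1+K_pos) = 0.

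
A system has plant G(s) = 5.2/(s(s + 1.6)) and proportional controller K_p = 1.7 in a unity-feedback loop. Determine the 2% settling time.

T_s ≈ 5 s

Closed-loop characteristic equation: s² + 1.6s + 8.84 = 0, so ω_n = 2.973 rad/s and ζ = 1.6/(2·2.973) = 0.2691.
2% settling time T_s ≈ 4/(ζω_n) = 4/0.8 = 5 s.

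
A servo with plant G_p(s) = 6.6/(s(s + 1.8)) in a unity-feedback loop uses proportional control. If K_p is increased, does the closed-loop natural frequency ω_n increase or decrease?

ω_n = √(6.6·K_p), which grows with K_p.

increase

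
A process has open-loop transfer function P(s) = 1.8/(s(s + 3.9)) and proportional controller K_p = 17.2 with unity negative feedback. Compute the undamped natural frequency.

With unity feedback the closed-loop characteristic equation is s² + 3.9s + 17.2·1.8 = s² + 3.9s + 30.96 = 0.
So ω_n² = 30.96 ⇒ ω_n = 5.564 rad/s, and ζ = 3.9/(2ω_n) = 0.35.

ω_n = 5.56 rad/s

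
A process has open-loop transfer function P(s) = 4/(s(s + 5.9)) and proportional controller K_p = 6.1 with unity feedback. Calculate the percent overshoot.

Closed-loop characteristic equation: s² + 5.9s + 24.4 = 0, so ω_n = 4.94 rad/s and ζ = 5.9/(2·4.94) = 0.5972.
%OS = 100·exp(−πζ/√(1−ζ²)) = 100·exp(−π·0.5972/√0.6433) = 9.64%.

9.64%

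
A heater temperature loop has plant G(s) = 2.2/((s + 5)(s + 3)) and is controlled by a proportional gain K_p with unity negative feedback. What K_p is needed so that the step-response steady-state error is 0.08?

K_p = 78.4

The loop is type 0, so e_ss(step) = 1/(1 + K_pos) with K_pos = K_p·G(0).
G(0) = 0.1467. Require 1/(1 + K_p·0.1467) = 0.08, so 1 + 0.1467·K_p = 12.5.
K_p = (12.5 − 1)/0.1467 = 78.4.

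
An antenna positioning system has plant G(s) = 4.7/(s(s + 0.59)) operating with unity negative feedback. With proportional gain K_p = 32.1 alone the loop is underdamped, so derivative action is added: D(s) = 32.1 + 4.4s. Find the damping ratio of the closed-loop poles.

ζ = 0.866

Forward path: (32.1 + 4.4s)·4.7/(s(s+0.59)). The closed-loop characteristic equation is s² + (0.59 + 4.7·4.4)s + 4.7·32.1 = 0.
That is s² + 21.27s + 150.9 = 0, so ω_n = 12.28 rad/s and ζ = 21.27/(2·12.28) = 0.8658.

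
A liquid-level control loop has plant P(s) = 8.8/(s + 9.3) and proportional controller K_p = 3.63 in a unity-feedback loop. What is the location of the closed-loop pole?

s = -41.24

Closed-loop transfer function: T(s) = K_p·P(s)/(1 + K_p·P(s)) = 31.94/(s + 9.3 + 31.94) = 31.94/(s + 41.24).
The closed-loop pole is at s = −41.24.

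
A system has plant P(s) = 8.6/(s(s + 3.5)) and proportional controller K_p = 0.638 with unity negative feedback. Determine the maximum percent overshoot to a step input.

The closed-loop denominator s² + 3.5s + 5.487 gives ω_n = √5.487 = 2.342 and ζ = 3.5/(2ω_n) = 0.7471.
%OS = 100·exp(−πζ/√(1−ζ²)) = 100·exp(−π·0.7471/√0.4418) = 2.93%.

2.93%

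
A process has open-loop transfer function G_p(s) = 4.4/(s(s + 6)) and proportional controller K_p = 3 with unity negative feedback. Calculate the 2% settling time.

Closed-loop characteristic equation: s² + 6s + 13.2 = 0, so ω_n = 3.633 rad/s and ζ = 6/(2·3.633) = 0.8257.
2% settling time T_s ≈ 4/(ζω_n) = 4/3 = 1.33 s.

T_s ≈ 1.33 s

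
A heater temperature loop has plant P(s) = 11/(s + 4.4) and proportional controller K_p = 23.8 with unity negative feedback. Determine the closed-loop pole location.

s = -266.2

Closed-loop transfer function: T(s) = K_p·P(s)/(1 + K_p·P(s)) = 261.8/(s + 4.4 + 261.8) = 261.8/(s + 266.2).
The closed-loop pole is at s = −266.2.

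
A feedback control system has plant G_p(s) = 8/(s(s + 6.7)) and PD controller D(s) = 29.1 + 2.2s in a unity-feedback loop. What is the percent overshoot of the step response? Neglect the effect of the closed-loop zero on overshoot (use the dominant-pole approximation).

Forward path: (29.1 + 2.2s)·8/(s(s+6.7)). The closed-loop characteristic equation is s² + (6.7 + 8·2.2)s + 8·29.1 = 0.
That is s² + 24.3s + 232.8 = 0, so ω_n = 15.26 rad/s and ζ = 24.3/(2·15.26) = 0.7963.
%OS = 100·exp(−πζ/√(1−ζ²)) = 1.6%.

1.6%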